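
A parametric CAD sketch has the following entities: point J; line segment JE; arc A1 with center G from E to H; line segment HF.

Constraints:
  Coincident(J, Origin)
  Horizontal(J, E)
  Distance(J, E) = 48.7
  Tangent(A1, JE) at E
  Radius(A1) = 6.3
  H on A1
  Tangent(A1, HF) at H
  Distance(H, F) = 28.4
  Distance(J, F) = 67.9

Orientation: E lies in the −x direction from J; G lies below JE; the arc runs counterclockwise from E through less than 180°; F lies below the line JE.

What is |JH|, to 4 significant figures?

55.20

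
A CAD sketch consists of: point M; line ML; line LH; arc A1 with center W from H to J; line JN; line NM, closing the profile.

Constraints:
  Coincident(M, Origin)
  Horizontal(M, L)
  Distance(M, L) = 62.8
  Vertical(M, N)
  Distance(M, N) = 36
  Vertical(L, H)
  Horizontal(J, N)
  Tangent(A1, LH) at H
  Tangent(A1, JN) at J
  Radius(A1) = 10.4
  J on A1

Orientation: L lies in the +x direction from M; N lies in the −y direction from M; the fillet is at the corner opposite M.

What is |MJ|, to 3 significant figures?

63.6

M is at the origin; ML is horizontal with |ML| = 62.8 and L on the +x side, so L = (62.8, 0.00). MN is vertical with |MN| = 36.0 and N on the −y side, so N = (0.00, -36.0). The virtual corner opposite M is at (62.8, -36.0). The tangent condition forces WH to be normal to LH and the tangent condition forces WJ to be normal to JN, with radius 10.4, so the center W sits 10.4 in from both sides at W = (52.4, -25.6). That places the tangent points at H = (62.8, -25.6) on LH and J = (52.4, -36.0) on JN. Then |MJ| = |J − M| = 63.6.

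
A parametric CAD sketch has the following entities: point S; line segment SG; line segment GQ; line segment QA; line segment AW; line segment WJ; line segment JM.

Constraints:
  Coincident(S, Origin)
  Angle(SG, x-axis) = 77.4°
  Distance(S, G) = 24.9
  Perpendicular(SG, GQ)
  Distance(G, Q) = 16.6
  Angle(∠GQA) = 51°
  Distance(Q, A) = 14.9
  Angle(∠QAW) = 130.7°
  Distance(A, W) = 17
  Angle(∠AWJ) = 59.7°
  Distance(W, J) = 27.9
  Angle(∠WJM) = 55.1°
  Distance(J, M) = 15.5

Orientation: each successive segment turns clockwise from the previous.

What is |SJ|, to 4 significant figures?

37.48

S is at the origin; SG runs at 77.4° with length 24.9, so G = (5.432, 24.30). SG is perpendicular to GQ, so GQ runs at -12.60°; with |GQ| = 16.6, Q = (21.63, 20.68). ∠GQA = 51.0° gives QA at -141.6° from the x-axis; with |QA| = 14.9, A = (9.955, 11.42). ∠QAW = 130.7° gives AW at 169.1° from the x-axis; with |AW| = 17.0, W = (-6.738, 14.64). ∠AWJ = 59.7° gives WJ at 48.80° from the x-axis; with |WJ| = 27.9, J = (11.64, 35.63). Then |SJ| = |J − S| = 37.48.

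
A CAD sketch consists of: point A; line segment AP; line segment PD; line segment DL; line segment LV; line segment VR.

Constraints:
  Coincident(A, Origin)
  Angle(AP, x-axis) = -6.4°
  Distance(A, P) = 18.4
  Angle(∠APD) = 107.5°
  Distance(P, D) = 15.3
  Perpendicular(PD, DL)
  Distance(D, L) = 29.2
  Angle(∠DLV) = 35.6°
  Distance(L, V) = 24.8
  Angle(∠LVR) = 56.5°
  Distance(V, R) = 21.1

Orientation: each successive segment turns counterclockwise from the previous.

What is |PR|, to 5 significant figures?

23.453

A is at the origin; AP runs at -6.4° with length 18.4, so P = (18.285, -2.0510). ∠APD = 107.5° gives PD at 66.100° from the x-axis; with |PD| = 15.3, D = (24.484, 11.937). The perpendicularity gives DL at right angles to PD, so DL runs at 156.10°; with |DL| = 29.2, L = (-2.2122, 23.767). ∠DLV = 35.6° gives LV at -59.500° from the x-axis; with |LV| = 24.8, V = (10.375, 2.3988). ∠LVR = 56.5° gives VR at 64.000° from the x-axis; with |VR| = 21.1, R = (19.624, 21.363). Then |PR| = |R − P| = 23.453.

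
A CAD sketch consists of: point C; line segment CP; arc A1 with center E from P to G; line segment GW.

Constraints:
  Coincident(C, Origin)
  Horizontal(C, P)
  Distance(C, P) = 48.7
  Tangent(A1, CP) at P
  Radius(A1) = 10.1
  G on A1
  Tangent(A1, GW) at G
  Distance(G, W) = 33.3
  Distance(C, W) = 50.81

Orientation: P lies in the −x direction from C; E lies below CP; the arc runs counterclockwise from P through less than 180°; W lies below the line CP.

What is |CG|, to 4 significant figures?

58.26

Checks: |EG| = 10.10 ✓; ∠(EG, GW) = 90.00° ✓; |GW| = 33.30 ✓; |CW| = 50.81 ✓.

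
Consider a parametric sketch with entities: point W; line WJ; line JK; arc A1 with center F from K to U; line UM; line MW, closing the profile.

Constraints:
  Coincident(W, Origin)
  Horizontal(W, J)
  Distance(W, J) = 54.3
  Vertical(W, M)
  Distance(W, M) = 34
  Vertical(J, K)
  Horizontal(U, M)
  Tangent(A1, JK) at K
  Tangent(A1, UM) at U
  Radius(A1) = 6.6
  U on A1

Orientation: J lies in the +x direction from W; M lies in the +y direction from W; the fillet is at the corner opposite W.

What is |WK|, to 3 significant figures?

60.8

W is at the origin; WJ is horizontal with |WJ| = 54.3 and J on the +x side, so J = (54.3, 0.00). WM is vertical with |WM| = 34.0 and M on the +y side, so M = (0.00, 34.0). The virtual corner opposite W is at (54.3, 34.0). Since A1 is tangent to JK there, FK ⟂ JK and the tangent condition forces FU to be normal to UM, with radius 6.6, so the center F sits 6.6 in from both sides at F = (47.7, 27.4). That places the tangent points at K = (54.3, 27.4) on JK and U = (47.7, 34.0) on UM. Then |WK| = |K − W| = 60.8.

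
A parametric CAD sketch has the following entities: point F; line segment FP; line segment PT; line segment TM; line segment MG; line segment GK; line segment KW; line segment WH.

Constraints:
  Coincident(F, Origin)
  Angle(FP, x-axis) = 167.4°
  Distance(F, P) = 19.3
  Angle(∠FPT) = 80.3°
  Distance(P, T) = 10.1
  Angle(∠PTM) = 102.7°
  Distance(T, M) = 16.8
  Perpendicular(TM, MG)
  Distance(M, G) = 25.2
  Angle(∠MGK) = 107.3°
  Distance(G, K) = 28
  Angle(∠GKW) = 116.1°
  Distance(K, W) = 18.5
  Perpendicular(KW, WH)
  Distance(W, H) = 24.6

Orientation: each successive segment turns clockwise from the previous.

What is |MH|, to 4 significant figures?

21.80

F is at the origin; FP runs at 167.4° with length 19.3, so P = (-18.84, 4.210). ∠FPT = 80.3° gives PT at 67.70° from the x-axis; with |PT| = 10.1, T = (-15.00, 13.55). ∠PTM = 102.7° gives TM at -9.600° from the x-axis; with |TM| = 16.8, M = (1.562, 10.75). The perpendicularity gives MG at right angles to TM, so MG runs at -99.60°; with |MG| = 25.2, G = (-2.641, -14.09). ∠MGK = 107.3° gives GK at -172.3° from the x-axis; with |GK| = 28.0, K = (-30.39, -17.85). ∠GKW = 116.1° gives KW at 123.8° from the x-axis; with |KW| = 18.5, W = (-40.68, -2.472). KW is perpendicular to WH, so WH runs at 33.80°; with |WH| = 24.6, H = (-20.24, 11.21). Then |MH| = |H − M| = 21.80.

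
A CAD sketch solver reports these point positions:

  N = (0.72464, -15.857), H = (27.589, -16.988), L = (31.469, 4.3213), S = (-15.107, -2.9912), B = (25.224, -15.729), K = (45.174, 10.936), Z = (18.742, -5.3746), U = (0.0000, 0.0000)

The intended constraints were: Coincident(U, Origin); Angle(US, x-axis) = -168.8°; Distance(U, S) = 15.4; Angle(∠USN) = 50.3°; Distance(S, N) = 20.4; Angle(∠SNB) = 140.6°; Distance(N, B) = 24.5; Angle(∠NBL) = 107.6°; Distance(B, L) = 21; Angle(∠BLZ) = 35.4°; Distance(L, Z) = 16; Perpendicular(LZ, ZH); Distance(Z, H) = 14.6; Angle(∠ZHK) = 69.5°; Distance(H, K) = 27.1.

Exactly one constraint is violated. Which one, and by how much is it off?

Distance(H, K) = 27.1 — off by 5.90.

U = (0.00, 0.00) ✓; US at -168.8° ✓; |US| = 15.40 ✓; ∠USN = 50.30° ✓; |SN| = 20.40 ✓; ∠SNB = 140.6° ✓; |NB| = 24.50 ✓; ∠NBL = 107.6° ✓; |BL| = 21.00 ✓; ∠BLZ = 35.40° ✓; |LZ| = 16.00 ✓; ∠(LZ, ZH) = 90.00° ✓; |ZH| = 14.60 ✓; ∠ZHK = 69.50° ✓; |HK| = 33.00 ✗.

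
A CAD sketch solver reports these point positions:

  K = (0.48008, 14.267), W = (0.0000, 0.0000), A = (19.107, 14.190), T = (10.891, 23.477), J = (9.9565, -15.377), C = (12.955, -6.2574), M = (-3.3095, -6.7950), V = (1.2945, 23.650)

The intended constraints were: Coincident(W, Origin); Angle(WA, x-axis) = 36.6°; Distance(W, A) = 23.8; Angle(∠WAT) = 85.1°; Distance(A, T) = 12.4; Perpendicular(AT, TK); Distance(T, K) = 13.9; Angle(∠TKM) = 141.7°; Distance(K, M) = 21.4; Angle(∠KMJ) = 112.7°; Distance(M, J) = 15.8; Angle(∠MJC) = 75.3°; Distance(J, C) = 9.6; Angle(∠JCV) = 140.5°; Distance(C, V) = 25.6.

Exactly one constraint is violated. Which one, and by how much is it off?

Distance(C, V) = 25.6 — off by 6.50.

W = (0.00, 0.00) ✓; WA at 36.60° ✓; |WA| = 23.80 ✓; ∠WAT = 85.10° ✓; |AT| = 12.40 ✓; ∠(AT, TK) = 90.00° ✓; |TK| = 13.90 ✓; ∠TKM = 141.7° ✓; |KM| = 21.40 ✓; ∠KMJ = 112.7° ✓; |MJ| = 15.80 ✓; ∠MJC = 75.30° ✓; |JC| = 9.600 ✓; ∠JCV = 140.5° ✓; |CV| = 32.10 ✗.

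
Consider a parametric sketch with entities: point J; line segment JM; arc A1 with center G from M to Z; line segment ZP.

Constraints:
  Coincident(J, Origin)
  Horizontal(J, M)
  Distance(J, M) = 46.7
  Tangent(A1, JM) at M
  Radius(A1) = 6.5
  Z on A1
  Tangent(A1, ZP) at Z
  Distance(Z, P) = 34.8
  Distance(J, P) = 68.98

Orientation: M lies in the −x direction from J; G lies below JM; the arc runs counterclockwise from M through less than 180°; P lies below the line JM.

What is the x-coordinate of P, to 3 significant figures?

-55.7

Checks: |GZ| = 6.500 ✓; ∠(GZ, ZP) = 90.00° ✓; |ZP| = 34.80 ✓; |JP| = 68.98 ✓.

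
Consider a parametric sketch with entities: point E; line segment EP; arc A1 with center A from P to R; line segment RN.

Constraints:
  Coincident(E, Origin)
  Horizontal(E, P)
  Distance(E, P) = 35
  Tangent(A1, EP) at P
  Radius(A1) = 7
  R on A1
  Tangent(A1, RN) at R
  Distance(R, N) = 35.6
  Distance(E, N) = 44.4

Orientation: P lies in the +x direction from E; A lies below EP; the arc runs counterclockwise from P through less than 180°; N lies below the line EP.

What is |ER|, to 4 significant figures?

28.70

E is at the origin; EP is horizontal with |EP| = 35.0 and P on the +x side, so P = (35.00, 0.000). The tangent condition forces AP to be normal to EP, so A = P + (0, -7) = (35.00, -7.000). Since AR ⟂ RN (tangency), |AN| = √(7.0² + 35.6²) = 36.28 regardless of where R sits on A1. So N lies on both circle(E, 44.4) and circle(A, 36.28); the below-EP intersection is N = (19.59, -39.85). R is the foot of the tangent from N: R = (28.21, -5.305).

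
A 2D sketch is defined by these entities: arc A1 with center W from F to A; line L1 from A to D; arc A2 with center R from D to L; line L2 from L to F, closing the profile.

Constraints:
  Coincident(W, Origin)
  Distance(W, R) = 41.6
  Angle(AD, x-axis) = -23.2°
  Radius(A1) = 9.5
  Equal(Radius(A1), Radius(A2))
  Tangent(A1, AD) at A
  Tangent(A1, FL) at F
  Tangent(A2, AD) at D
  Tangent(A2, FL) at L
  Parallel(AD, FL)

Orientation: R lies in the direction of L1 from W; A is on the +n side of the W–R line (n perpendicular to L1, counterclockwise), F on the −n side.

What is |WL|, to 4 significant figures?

42.67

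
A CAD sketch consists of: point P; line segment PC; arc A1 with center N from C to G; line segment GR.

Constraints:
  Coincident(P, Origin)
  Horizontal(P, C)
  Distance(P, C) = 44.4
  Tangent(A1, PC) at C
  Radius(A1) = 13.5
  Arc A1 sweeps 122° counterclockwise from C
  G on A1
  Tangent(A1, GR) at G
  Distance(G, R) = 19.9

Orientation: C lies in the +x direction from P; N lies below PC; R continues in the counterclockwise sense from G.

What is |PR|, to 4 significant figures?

57.45

On A1, C sits at bearing 90° from N; a 122° counterclockwise sweep puts G at bearing 212°, so G = N + 13.5·(cos 212°, sin 212°) = (32.95, -20.65). The tangent condition forces NG to be normal to GR, so GR runs along (−sin 212°, cos 212°); with |GR| = 19.9, R = (43.50, -37.53). Then |PR| = |R − P| = 57.45.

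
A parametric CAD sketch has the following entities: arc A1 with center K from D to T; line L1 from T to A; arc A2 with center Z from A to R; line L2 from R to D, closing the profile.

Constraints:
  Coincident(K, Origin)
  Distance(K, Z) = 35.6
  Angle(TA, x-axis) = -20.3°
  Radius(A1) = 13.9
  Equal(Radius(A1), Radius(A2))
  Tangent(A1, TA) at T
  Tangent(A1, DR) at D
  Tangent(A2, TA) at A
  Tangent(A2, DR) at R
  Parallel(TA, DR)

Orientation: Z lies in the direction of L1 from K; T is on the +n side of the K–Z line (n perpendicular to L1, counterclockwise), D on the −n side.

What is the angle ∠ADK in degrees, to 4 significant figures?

52.01°

Tangency of A1 to both parallel lines with radius 13.9 puts T and D at K ± 13.9·n: T = (4.822, 13.04), D = (-4.822, -13.04). Equal radii place A and R the same way about Z: A = Z + 13.9·n = (38.21, 0.6857), R = Z − 13.9·n = (28.57, -25.39). Then cos ∠ADK = DA·DK / (|DA||DK|), giving 52.01°.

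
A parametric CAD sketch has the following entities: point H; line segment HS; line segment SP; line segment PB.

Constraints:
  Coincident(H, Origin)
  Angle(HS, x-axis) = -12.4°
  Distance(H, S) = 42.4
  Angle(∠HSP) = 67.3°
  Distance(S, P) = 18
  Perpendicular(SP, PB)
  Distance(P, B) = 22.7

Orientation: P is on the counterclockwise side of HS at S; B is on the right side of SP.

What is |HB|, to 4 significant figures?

61.84

H is at the origin; HS runs at -12.4° with length 42.4, so S = 42.4·(cos -12.4°, sin -12.4°) = (41.41, -9.105). ∠HSP = 67.3°, so SP runs at -12.4° + (180° − 67.3°) = 100.3° from the x-axis; with |SP| = 18.0, P = S + 18.0·(cos 100.3°, sin 100.3°) = (38.19, 8.605). SP is perpendicular to PB; with |PB| = 22.7 on the right of SP, B = P + 22.7·(0.9839, 0.1788) = (60.53, 12.66). Then |HB| = |B − H| = 61.84.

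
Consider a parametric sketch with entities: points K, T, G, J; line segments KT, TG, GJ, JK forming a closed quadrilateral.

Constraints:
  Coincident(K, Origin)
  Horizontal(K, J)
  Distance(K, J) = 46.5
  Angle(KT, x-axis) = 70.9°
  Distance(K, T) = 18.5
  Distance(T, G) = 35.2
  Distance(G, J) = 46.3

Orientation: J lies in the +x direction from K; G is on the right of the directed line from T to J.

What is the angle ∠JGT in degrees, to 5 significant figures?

63.759°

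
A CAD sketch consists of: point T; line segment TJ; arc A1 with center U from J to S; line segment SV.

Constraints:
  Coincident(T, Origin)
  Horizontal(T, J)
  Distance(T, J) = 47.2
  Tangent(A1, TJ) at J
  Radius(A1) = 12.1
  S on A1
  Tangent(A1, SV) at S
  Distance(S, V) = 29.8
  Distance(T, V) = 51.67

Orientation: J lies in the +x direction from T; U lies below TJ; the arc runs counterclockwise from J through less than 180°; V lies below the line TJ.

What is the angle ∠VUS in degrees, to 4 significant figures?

67.90°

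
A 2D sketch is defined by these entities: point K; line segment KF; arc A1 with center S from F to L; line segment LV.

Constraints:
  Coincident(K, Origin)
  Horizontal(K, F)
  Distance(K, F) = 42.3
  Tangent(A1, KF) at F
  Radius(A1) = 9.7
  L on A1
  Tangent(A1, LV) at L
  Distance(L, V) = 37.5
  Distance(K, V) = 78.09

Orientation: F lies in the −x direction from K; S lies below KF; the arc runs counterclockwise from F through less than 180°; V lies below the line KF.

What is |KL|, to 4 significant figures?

51.27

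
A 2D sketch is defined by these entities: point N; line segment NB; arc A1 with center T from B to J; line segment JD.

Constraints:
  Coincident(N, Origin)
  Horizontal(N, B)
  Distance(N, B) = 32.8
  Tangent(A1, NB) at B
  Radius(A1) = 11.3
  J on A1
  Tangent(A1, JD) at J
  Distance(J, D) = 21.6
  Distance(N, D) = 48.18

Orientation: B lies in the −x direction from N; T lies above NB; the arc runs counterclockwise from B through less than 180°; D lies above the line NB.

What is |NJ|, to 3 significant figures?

28.0

Checks: |NB| = 32.80 ✓; |TJ| = 11.30 ✓; ∠(TJ, JD) = 90.00° ✓; |JD| = 21.60 ✓; |ND| = 48.18 ✓.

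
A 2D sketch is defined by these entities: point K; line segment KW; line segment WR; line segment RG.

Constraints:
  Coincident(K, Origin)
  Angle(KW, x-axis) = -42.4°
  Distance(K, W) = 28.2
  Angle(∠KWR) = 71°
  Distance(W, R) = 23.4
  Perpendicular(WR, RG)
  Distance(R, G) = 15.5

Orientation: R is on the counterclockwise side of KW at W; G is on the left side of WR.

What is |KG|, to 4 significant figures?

18.08

K is at the origin; KW runs at -42.4° with length 28.2, so W = 28.2·(cos -42.4°, sin -42.4°) = (20.82, -19.02). ∠KWR = 71.0°, so WR runs at -42.4° + (180° − 71.0°) = 66.60° from the x-axis; with |WR| = 23.4, R = W + 23.4·(cos 66.60°, sin 66.60°) = (30.12, 2.460). WR ⟂ RG; with |RG| = 15.5 on the left of WR, G = R + 15.5·(-0.9178, 0.3971) = (15.89, 8.616). Then |KG| = |G − K| = 18.08.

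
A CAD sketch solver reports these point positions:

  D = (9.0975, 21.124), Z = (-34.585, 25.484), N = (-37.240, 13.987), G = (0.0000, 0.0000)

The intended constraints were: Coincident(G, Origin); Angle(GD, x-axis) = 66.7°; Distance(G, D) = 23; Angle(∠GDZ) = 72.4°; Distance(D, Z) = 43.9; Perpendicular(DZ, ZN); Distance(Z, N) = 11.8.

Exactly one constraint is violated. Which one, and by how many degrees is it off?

Perpendicular(DZ, ZN) — off by 7.30°.

G = (0.00, 0.00) ✓; GD at 66.70° ✓; |GD| = 23.00 ✓; ∠GDZ = 72.40° ✓; |DZ| = 43.90 ✓; ∠(DZ, ZN) = 82.70° ✗; |ZN| = 11.80 ✓.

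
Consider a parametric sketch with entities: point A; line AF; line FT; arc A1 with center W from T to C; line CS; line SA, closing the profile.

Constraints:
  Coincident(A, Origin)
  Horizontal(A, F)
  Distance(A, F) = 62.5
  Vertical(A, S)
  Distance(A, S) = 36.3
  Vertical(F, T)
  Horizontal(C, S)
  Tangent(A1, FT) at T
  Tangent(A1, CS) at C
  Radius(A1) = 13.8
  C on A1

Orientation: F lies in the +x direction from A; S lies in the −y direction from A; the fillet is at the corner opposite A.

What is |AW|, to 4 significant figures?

53.65

A is at the origin; AF is horizontal with |AF| = 62.5 and F on the +x side, so F = (62.50, 0.000). A and S share the same x with |AS| = 36.3 and S on the −y side, so S = (0.000, -36.30). The virtual corner opposite A is at (62.50, -36.30). The tangent condition forces WT to be normal to FT and the tangent condition forces WC to be normal to CS, with radius 13.8, so the center W sits 13.8 in from both sides at W = (48.70, -22.50). Then |AW| = |W − A| = 53.65.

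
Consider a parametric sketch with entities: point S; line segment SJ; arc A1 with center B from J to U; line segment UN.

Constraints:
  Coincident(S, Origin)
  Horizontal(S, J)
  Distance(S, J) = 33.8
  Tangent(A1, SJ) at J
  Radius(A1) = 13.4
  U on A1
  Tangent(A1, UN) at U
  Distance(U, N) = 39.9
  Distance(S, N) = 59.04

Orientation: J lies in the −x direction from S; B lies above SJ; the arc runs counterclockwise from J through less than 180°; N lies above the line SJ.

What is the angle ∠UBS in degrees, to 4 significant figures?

25.93°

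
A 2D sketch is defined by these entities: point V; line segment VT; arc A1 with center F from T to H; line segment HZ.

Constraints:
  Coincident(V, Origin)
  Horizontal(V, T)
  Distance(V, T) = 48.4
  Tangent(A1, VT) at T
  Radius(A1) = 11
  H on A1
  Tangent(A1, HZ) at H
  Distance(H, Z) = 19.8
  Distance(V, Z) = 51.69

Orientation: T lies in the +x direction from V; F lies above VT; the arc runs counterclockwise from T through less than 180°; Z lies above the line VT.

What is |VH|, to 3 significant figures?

58.8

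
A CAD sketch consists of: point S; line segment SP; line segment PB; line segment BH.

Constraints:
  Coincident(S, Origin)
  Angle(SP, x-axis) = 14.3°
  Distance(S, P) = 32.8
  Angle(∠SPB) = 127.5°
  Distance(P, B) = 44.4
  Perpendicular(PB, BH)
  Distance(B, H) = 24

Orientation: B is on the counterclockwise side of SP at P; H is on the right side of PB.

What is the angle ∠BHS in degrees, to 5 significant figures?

52.148°

∠SPB = 127.5°, so PB runs at 14.3° + (180° − 127.5°) = 66.800° from the x-axis; with |PB| = 44.4, B = P + 44.4·(cos 66.800°, sin 66.800°) = (49.275, 48.911). PB ⟂ BH; with |BH| = 24.0 on the right of PB, H = B + 24.0·(0.91914, -0.39394) = (71.334, 39.457). Then cos ∠BHS = HB·HS / (|HB||HS|), giving 52.148°.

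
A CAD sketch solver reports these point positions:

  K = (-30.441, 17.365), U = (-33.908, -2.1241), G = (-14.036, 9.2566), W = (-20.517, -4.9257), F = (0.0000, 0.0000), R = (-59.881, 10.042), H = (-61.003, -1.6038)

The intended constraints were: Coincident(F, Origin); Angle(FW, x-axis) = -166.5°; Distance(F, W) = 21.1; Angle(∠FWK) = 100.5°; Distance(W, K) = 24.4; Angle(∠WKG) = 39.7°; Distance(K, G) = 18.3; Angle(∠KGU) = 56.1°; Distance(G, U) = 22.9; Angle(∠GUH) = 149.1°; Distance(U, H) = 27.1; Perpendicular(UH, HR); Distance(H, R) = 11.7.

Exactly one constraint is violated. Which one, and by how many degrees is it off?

Perpendicular(UH, HR) — off by 4.40°.

F = (0.00, 0.00) ✓; FW at -166.5° ✓; |FW| = 21.10 ✓; ∠FWK = 100.5° ✓; |WK| = 24.40 ✓; ∠WKG = 39.70° ✓; |KG| = 18.30 ✓; ∠KGU = 56.10° ✓; |GU| = 22.90 ✓; ∠GUH = 149.1° ✓; |UH| = 27.10 ✓; ∠(UH, HR) = 94.40° ✗; |HR| = 11.70 ✓.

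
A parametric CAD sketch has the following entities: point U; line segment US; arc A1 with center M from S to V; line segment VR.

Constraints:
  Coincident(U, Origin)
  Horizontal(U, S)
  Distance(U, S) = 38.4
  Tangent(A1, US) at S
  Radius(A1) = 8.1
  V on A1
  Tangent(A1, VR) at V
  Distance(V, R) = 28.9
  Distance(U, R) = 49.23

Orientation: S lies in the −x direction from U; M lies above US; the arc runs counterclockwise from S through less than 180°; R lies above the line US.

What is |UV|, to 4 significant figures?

31.50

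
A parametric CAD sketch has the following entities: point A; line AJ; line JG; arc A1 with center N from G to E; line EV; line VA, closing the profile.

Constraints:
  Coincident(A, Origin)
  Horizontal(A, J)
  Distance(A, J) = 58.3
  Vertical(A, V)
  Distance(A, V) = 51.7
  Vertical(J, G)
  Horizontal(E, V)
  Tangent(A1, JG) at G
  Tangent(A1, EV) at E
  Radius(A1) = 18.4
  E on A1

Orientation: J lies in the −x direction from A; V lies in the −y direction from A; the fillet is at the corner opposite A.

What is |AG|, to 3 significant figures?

67.1

A is at the origin; A and J share the same y with |AJ| = 58.3 and J on the −x side, so J = (-58.3, 0.00). A and V share the same x with |AV| = 51.7 and V on the −y side, so V = (0.00, -51.7). The virtual corner opposite A is at (-58.3, -51.7). Since A1 is tangent to JG there, NG ⟂ JG and tangency of A1 to EV means the radius NE is perpendicular to EV, with radius 18.4, so the center N sits 18.4 in from both sides at N = (-39.9, -33.3). That places the tangent points at G = (-58.3, -33.3) on JG and E = (-39.9, -51.7) on EV. Then |AG| = |G − A| = 67.1.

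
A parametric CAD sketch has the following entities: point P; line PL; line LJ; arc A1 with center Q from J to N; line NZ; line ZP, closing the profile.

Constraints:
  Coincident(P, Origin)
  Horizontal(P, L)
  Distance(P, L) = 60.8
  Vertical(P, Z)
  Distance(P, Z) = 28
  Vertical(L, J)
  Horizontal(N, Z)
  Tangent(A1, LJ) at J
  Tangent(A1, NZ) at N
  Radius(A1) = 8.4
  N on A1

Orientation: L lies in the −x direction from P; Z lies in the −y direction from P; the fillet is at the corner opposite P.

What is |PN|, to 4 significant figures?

59.41

The virtual corner opposite P is at (-60.80, -28.00). A1 meets LJ tangentially, so QJ is at right angles to LJ and the tangent condition forces QN to be normal to NZ, with radius 8.4, so the center Q sits 8.4 in from both sides at Q = (-52.40, -19.60). That places the tangent points at J = (-60.80, -19.60) on LJ and N = (-52.40, -28.00) on NZ. Then |PN| = |N − P| = 59.41.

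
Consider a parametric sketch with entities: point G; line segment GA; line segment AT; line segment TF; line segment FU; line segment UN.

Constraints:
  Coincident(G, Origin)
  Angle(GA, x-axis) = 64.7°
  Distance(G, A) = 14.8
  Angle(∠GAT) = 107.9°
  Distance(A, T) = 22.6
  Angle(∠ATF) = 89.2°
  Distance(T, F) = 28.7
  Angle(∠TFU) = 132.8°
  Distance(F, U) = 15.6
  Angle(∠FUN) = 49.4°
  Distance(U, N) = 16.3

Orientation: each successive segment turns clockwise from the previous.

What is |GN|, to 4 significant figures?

17.16

G is at the origin; GA runs at 64.7° with length 14.8, so A = (6.325, 13.38). ∠GAT = 107.9° gives AT at -7.400° from the x-axis; with |AT| = 22.6, T = (28.74, 10.47). ∠ATF = 89.2° gives TF at -98.20° from the x-axis; with |TF| = 28.7, F = (24.64, -17.94). ∠TFU = 132.8° gives FU at -145.4° from the x-axis; with |FU| = 15.6, U = (11.80, -26.80). ∠FUN = 49.4° gives UN at 84.00° from the x-axis; with |UN| = 16.3, N = (13.51, -10.58). Then |GN| = |N − G| = 17.16.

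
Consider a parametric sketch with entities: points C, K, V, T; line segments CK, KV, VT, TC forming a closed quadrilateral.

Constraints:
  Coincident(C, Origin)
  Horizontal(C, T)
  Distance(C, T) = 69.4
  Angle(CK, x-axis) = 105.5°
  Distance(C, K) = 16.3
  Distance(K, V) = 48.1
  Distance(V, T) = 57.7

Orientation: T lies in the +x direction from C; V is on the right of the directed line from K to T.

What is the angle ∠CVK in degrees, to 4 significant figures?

6.284°

C is at the origin; CT is horizontal with |CT| = 69.4 and T in +x, so T = (69.4, 0). CK runs at 105.5° with |CK| = 16.3, so K = (-4.356, 15.71). V is determined by |KV| = 48.1 and |VT| = 57.7 together: it lies at the intersection of circle(K, 48.1) and circle(T, 57.7). With |KT| = 75.41, the foot of the radical line on KT is 30.97 from K and the perpendicular offset is √(48.1² − 30.97²) = 36.80. Taking the right-of-KT solution: V = (18.27, -26.74).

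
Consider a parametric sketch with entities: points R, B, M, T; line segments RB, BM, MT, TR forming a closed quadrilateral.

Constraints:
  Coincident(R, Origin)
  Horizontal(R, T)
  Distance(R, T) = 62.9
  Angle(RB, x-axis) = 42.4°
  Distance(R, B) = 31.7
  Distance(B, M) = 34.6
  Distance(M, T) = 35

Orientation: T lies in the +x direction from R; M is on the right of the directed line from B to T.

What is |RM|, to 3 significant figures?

32.7

R is at the origin; RT is horizontal with |RT| = 62.9 and T in +x, so T = (62.9, 0). RB runs at 42.4° with |RB| = 31.7, so B = (23.4, 21.4). M is determined by |BM| = 34.6 and |MT| = 35.0 together: it lies at the intersection of circle(B, 34.6) and circle(T, 35.0). With |BT| = 44.9, the foot of the radical line on BT is 22.1 from B and the perpendicular offset is √(34.6² − 22.1²) = 26.6. Taking the right-of-BT solution: M = (30.2, -12.5).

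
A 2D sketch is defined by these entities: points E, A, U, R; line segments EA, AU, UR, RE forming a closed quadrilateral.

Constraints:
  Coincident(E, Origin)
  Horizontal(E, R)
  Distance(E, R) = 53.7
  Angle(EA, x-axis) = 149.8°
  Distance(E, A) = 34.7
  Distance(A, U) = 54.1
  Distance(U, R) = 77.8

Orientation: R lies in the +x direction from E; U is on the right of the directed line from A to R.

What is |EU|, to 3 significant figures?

38.2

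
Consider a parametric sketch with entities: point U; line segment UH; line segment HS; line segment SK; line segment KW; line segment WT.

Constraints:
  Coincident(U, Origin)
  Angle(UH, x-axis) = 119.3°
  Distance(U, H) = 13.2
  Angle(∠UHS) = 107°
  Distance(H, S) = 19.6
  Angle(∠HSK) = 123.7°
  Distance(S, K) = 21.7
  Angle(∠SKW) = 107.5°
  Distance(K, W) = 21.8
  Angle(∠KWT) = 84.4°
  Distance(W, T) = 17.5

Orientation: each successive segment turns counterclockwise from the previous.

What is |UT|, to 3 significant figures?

13.8

U is at the origin; UH runs at 119.3° with length 13.2, so H = (-6.46, 11.5). ∠UHS = 107.0° gives HS at -168° from the x-axis; with |HS| = 19.6, S = (-25.6, 7.34). ∠HSK = 123.7° gives SK at -111° from the x-axis; with |SK| = 21.7, K = (-33.5, -12.9). ∠SKW = 107.5° gives KW at -38.9° from the x-axis; with |KW| = 21.8, W = (-16.6, -26.6). ∠KWT = 84.4° gives WT at 56.7° from the x-axis; with |WT| = 17.5, T = (-6.95, -11.9). Then |UT| = |T − U| = 13.8.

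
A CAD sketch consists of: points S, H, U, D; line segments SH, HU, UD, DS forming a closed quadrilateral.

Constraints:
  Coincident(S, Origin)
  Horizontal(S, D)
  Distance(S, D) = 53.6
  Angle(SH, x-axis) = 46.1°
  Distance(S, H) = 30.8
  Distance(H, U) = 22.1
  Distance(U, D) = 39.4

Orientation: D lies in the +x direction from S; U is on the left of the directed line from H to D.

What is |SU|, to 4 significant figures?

52.82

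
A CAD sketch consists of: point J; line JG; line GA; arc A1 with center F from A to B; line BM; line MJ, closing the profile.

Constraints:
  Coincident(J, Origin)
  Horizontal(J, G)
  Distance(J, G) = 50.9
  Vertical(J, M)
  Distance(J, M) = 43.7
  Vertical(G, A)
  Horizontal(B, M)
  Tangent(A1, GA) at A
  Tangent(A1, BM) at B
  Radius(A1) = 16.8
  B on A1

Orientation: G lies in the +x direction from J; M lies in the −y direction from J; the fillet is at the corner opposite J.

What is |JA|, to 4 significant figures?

57.57

J is at the origin; JG is horizontal with |JG| = 50.9 and G on the +x side, so G = (50.90, 0.000). JM is vertical with |JM| = 43.7 and M on the −y side, so M = (0.000, -43.70). The virtual corner opposite J is at (50.90, -43.70). The tangent condition forces FA to be normal to GA and A1 meets BM tangentially, so FB is at right angles to BM, with radius 16.8, so the center F sits 16.8 in from both sides at F = (34.10, -26.90). That places the tangent points at A = (50.90, -26.90) on GA and B = (34.10, -43.70) on BM. Then |JA| = |A − J| = 57.57.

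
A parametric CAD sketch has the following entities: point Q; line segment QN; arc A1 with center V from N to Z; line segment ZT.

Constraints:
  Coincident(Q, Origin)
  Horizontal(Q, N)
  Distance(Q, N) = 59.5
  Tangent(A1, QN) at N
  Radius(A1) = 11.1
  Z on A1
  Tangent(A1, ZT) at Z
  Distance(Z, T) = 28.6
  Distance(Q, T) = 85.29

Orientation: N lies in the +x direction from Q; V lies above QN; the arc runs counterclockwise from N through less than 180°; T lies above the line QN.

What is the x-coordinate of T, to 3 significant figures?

77.3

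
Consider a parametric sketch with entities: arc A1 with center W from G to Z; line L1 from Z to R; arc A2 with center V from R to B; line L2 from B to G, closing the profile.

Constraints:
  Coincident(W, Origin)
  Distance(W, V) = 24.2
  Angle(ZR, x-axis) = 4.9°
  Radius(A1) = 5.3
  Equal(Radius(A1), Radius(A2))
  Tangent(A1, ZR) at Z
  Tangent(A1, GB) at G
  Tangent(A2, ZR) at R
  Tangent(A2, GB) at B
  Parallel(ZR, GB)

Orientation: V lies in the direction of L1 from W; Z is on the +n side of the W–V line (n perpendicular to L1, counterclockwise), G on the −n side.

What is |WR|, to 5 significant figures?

24.774

The slot axis is L1's direction at 4.9°, so u = (cos 4.9°, sin 4.9°) = (0.99635, 0.085417) and n = (−sin 4.9°, cos 4.9°) = (-0.085417, 0.99635). W is at the origin and V lies 24.2 along u from W, so V = 24.2·u = (24.112, 2.0671). Tangency of A1 to both parallel lines with radius 5.3 puts Z and G at W ± 5.3·n: Z = (-0.45271, 5.2806), G = (0.45271, -5.2806). Equal radii place R and B the same way about V: R = V + 5.3·n = (23.659, 7.3477), B = V − 5.3·n = (24.564, -3.2135). Then |WR| = |R − W| = 24.774.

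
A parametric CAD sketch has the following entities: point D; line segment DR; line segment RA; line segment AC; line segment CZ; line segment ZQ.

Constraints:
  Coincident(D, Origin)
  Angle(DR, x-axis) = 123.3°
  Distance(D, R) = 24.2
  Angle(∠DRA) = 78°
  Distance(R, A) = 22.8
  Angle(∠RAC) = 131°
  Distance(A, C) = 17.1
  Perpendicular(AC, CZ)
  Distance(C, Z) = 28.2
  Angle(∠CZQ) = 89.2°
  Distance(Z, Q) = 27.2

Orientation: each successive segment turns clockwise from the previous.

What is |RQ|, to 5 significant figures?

11.673

The perpendicularity gives CZ at right angles to AC, so CZ runs at -117.70°; with |CZ| = 28.2, Z = (9.9879, -4.4082). ∠CZQ = 89.2° gives ZQ at 151.50° from the x-axis; with |ZQ| = 27.2, Q = (-13.916, 8.5705). Then |RQ| = |Q − R| = 11.673.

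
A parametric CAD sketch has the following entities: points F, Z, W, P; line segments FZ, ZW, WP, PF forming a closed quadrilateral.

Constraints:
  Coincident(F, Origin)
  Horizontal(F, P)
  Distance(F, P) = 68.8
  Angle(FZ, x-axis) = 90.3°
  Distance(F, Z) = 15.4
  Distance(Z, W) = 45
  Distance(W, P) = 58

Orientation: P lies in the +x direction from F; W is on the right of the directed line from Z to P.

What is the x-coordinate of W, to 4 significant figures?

17.06

Checks: |ZW| = 45.00 ✓; |WP| = 58.00 ✓.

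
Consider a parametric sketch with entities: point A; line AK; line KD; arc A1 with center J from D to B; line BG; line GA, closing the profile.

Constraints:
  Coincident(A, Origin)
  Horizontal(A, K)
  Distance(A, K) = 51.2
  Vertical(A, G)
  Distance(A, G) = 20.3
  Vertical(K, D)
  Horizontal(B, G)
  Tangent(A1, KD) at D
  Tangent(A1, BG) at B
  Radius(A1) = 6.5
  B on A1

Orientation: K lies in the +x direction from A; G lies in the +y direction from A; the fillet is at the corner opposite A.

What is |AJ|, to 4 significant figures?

46.78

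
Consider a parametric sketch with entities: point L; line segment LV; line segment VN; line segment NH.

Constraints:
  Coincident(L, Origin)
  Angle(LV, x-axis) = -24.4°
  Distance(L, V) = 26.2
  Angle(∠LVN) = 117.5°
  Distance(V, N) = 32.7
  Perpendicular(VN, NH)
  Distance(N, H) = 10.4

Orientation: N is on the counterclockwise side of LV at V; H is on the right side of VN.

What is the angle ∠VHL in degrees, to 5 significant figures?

19.261°

L is at the origin; LV runs at -24.4° with length 26.2, so V = 26.2·(cos -24.4°, sin -24.4°) = (23.860, -10.823). ∠LVN = 117.5°, so VN runs at -24.4° + (180° − 117.5°) = 38.100° from the x-axis; with |VN| = 32.7, N = V + 32.7·(cos 38.100°, sin 38.100°) = (49.593, 9.3537). VN is perpendicular to NH; with |NH| = 10.4 on the right of VN, H = N + 10.4·(0.61704, -0.78694) = (56.010, 1.1696). Then cos ∠VHL = HV·HL / (|HV||HL|), giving 19.261°.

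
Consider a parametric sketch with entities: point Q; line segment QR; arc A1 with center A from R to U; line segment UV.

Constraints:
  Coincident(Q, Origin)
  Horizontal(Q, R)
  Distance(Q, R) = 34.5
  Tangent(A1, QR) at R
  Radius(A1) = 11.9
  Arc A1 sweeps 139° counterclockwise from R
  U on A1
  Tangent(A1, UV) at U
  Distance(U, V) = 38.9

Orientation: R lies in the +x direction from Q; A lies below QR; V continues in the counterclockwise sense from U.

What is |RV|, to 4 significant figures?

51.16

Q is at the origin; Q and R share the same y with |QR| = 34.5 and R on the +x side, so R = (34.50, 0.000). A1 meets QR tangentially, so AR is at right angles to QR, so A = R + (0, -11.9) = (34.50, -11.90). On A1, R sits at bearing 90° from A; a 139° counterclockwise sweep puts U at bearing 229°, so U = A + 11.9·(cos 229°, sin 229°) = (26.69, -20.88). Tangency of A1 to UV means the radius AU is perpendicular to UV, so UV runs along (−sin 229°, cos 229°); with |UV| = 38.9, V = (56.05, -46.40). Then |RV| = |V − R| = 51.16.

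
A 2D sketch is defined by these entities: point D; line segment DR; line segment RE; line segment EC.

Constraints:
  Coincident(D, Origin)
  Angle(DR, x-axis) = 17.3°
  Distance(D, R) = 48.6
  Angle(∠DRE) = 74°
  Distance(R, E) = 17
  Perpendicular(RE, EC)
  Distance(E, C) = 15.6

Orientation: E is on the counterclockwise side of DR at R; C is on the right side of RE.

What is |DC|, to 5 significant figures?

62.421

D is at the origin; DR runs at 17.3° with length 48.6, so R = 48.6·(cos 17.3°, sin 17.3°) = (46.401, 14.452). ∠DRE = 74.0°, so RE runs at 17.3° + (180° − 74.0°) = 123.30° from the x-axis; with |RE| = 17.0, E = R + 17.0·(cos 123.30°, sin 123.30°) = (37.068, 28.661). RE ⟂ EC; with |EC| = 15.6 on the right of RE, C = E + 15.6·(0.83581, 0.54902) = (50.107, 37.226). Then |DC| = |C − D| = 62.421.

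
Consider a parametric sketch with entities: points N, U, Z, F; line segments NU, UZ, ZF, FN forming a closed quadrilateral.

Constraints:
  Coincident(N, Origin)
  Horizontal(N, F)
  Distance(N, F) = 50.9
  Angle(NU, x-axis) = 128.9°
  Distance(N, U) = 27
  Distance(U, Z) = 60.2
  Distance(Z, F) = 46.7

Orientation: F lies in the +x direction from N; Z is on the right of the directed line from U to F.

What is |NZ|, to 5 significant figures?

33.538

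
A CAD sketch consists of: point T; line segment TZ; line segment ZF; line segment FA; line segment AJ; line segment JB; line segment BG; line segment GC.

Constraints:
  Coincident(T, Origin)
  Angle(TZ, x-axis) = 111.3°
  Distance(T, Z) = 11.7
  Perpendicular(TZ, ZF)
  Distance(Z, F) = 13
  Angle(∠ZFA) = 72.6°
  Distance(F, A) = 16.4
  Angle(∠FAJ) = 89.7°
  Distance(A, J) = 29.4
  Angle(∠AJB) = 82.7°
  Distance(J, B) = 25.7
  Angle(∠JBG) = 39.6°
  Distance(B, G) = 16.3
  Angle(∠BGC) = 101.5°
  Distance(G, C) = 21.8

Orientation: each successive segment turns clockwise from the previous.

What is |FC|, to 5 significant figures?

38.534

T is at the origin; TZ runs at 111.3° with length 11.7, so Z = (-4.2500, 10.901). TZ is perpendicular to ZF, so ZF runs at 21.300°; with |ZF| = 13.0, F = (7.8619, 15.623). ∠ZFA = 72.6° gives FA at -86.100° from the x-axis; with |FA| = 16.4, A = (8.9774, -0.73897). ∠FAJ = 89.7° gives AJ at -176.40° from the x-axis; with |AJ| = 29.4, J = (-20.365, -2.5850). ∠AJB = 82.7° gives JB at 86.300° from the x-axis; with |JB| = 25.7, B = (-18.706, 23.061). ∠JBG = 39.6° gives BG at -54.100° from the x-axis; with |BG| = 16.3, G = (-9.1482, 9.8577). ∠BGC = 101.5° gives GC at -132.60° from the x-axis; with |GC| = 21.8, C = (-23.904, -6.1892). Then |FC| = |C − F| = 38.534.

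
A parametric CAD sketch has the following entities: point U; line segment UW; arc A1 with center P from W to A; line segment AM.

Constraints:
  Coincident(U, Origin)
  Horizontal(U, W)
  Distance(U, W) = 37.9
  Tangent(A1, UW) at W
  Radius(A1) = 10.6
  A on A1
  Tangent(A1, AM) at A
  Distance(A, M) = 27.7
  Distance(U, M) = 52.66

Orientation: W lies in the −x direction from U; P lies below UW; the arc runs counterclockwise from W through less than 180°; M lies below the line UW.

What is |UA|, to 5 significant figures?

49.758

U is at the origin; U and W share the same y with |UW| = 37.9 and W on the −x side, so W = (-37.900, 0.0000). The tangent condition forces PW to be normal to UW, so P = W + (0, -10.6) = (-37.900, -10.600). Since PA ⟂ AM (tangency), |PM| = √(10.6² + 27.7²) = 29.659 regardless of where A sits on A1. So M lies on both circle(U, 52.66) and circle(P, 29.659); the below-UW intersection is M = (-34.216, -40.029). A is the foot of the tangent from M: A = (-47.253, -15.589).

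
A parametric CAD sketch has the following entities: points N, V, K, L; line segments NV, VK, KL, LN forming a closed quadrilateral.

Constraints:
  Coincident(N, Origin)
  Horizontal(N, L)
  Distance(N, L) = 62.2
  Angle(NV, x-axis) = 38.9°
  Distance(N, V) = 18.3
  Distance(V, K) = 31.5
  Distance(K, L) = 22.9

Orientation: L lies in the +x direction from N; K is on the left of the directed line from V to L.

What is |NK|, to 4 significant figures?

48.08

Checks: |VK| = 31.50 ✓; |KL| = 22.90 ✓.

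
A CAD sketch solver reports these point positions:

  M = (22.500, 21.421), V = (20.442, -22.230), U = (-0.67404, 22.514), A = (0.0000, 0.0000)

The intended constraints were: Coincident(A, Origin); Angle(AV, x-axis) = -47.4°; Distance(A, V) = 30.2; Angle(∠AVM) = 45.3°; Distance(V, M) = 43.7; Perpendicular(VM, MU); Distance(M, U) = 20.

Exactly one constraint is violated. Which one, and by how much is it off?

Distance(M, U) = 20 — off by 3.20.

A = (0.00, 0.00) ✓; AV at -47.40° ✓; |AV| = 30.20 ✓; ∠AVM = 45.30° ✓; |VM| = 43.70 ✓; ∠(VM, MU) = 90.00° ✓; |MU| = 23.20 ✗.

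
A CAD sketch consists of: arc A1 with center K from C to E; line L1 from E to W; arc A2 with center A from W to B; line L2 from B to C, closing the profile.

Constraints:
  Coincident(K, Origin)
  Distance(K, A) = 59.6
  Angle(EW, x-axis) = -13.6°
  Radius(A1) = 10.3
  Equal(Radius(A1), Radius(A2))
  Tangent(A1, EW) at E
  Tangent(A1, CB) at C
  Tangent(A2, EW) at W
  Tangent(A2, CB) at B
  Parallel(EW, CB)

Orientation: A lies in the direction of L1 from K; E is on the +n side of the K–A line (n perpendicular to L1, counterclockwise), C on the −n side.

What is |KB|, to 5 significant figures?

60.483

The slot axis is L1's direction at -13.6°, so u = (cos -13.6°, sin -13.6°) = (0.97196, -0.23514) and n = (−sin -13.6°, cos -13.6°) = (0.23514, 0.97196). K is at the origin and A lies 59.6 along u from K, so A = 59.6·u = (57.929, -14.014). Tangency of A1 to both parallel lines with radius 10.3 puts E and C at K ± 10.3·n: E = (2.4220, 10.011), C = (-2.4220, -10.011). Equal radii place W and B the same way about A: W = A + 10.3·n = (60.351, -4.0033), B = A − 10.3·n = (55.507, -24.026). Then |KB| = |B − K| = 60.483.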